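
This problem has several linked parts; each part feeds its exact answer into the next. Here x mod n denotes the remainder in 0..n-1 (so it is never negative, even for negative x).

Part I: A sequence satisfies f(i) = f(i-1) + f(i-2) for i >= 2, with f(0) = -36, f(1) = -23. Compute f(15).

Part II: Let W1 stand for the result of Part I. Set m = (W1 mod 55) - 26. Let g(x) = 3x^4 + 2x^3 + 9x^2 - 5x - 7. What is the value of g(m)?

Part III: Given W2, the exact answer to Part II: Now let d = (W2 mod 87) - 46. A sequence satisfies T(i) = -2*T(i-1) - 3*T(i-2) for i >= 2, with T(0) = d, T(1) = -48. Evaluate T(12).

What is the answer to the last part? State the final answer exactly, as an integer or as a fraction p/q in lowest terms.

Part I: f(2) = 1*(-23) + 1*(-36) = -59; iterating: f(2)=-59, f(3)=-82, f(4)=-141, f(5)=-223, f(6)=-364, f(7)=-587, f(8)=-951, f(9)=-1538, f(10)=-2489, f(11)=-4027, f(12)=-6516, f(13)=-10543, f(14)=-17059, f(15)=-27602; answer -27602
Part II: W1 = -27602; m = -18; 3*(-18)^4 + 2*(-18)^3 + 9*(-18)^2 - 5*(-18)^1 - 7 = (314928) + (-11664) + (2916) + (90) + (-7) = 306263; answer 306263
Part III: W2 = 306263; d = -23; T(2) = -2*(-48) - 3*(-23) = 165; iterating: T(2)=165, T(3)=-186, T(4)=-123, T(5)=804, T(6)=-1239, T(7)=66, T(8)=3585, T(9)=-7368, T(10)=3981, T(11)=14142, T(12)=-40227; answer -40227

-40227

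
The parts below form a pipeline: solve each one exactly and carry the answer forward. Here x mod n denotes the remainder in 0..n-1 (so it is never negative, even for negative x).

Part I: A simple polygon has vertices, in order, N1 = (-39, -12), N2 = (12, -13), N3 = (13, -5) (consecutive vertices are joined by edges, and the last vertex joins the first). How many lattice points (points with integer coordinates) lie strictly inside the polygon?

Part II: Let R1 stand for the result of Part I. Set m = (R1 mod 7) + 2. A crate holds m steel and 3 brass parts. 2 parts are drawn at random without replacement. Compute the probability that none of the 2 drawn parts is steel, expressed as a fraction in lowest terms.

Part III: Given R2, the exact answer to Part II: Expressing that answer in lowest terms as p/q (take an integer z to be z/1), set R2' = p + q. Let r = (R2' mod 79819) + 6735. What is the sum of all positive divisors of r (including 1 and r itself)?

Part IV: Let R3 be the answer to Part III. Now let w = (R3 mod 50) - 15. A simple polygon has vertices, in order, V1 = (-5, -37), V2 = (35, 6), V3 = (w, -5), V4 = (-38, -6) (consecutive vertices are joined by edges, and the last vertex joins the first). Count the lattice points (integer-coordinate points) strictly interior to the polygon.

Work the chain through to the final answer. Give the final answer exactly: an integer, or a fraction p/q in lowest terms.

Part I: cross terms: (-39*-13 - 12*-12)=651, (12*-5 - 13*-13)=109, (13*-12 - -39*-5)=-351; twice the area = |409| = 409; area = 409/2; boundary points = 1 + 1 + 1 = 3; strictly interior points = area - boundary/2 + 1 = 204; answer 204
Part II: R1 = 204; m = 3; total draws C(6,2) = 15; favorable C(3,2) = 3; P = 1/5; answer 1/5
Part III: R2 = 1/5; threaded value p + q = 6; r = 6741; 6741 = 3^2 * 7 * 107; sigma = (1 + 3 + 9) * (1 + 7) * (1 + 107) = 13 * 8 * 108 = 11232; answer 11232
Part IV: R3 = 11232; w = 17; cross terms: (-5*6 - 35*-37)=1265, (35*-5 - 17*6)=-277, (17*-6 - -38*-5)=-292, (-38*-37 - -5*-6)=1376; twice the area = |2072| = 2072; area = 1036; boundary points = 1 + 1 + 1 + 1 = 4; strictly interior points = area - boundary/2 + 1 = 1035; answer 1035

1035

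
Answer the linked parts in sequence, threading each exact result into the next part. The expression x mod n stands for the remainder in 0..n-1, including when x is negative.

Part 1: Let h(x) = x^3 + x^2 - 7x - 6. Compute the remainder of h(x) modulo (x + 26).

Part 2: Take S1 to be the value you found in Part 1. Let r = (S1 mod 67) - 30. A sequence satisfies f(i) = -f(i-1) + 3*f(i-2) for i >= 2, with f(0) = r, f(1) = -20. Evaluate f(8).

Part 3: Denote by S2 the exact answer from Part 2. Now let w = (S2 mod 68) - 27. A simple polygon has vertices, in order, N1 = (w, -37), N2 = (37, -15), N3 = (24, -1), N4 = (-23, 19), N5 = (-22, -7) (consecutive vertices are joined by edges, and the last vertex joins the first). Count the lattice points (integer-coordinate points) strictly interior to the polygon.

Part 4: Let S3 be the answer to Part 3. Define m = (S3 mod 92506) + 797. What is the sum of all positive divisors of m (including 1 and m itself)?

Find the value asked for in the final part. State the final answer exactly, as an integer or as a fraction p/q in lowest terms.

Part 1: remainder = value at the root: 1*(-26)^3 + 1*(-26)^2 - 7*(-26)^1 - 6 = (-17576) + (676) + (182) + (-6) = -16724; answer -16724
Part 2: S1 = -16724; r = -4; f(2) = -1*(-20) + 3*(-4) = 8; iterating: f(2)=8, f(3)=-68, f(4)=92, f(5)=-296, f(6)=572, f(7)=-1460, f(8)=3176; answer 3176
Part 3: S2 = 3176; w = 21; cross terms: (21*-15 - 37*-37)=1054, (37*-1 - 24*-15)=323, (24*19 - -23*-1)=433, (-23*-7 - -22*19)=579, (-22*-37 - 21*-7)=961; twice the area = |3350| = 3350; area = 1675; boundary points = 2 + 1 + 1 + 1 + 1 = 6; strictly interior points = area - boundary/2 + 1 = 1673; answer 1673
Part 4: S3 = 1673; m = 2470; 2470 = 2 * 5 * 13 * 19; sigma = (1 + 2) * (1 + 5) * (1 + 13) * (1 + 19) = 3 * 6 * 14 * 20 = 5040; answer 5040

5040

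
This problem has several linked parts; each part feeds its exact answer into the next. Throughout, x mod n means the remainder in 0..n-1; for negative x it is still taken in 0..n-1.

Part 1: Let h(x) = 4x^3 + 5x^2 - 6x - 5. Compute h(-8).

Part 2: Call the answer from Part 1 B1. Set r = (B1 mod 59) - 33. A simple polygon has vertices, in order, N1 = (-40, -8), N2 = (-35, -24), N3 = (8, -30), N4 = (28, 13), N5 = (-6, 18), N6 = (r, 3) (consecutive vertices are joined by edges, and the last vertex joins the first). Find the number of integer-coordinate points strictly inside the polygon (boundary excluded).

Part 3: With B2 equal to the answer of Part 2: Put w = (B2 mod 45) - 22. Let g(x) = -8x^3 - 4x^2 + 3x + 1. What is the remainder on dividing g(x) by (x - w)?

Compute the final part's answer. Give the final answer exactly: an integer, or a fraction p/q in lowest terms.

3817

Part 1: 4*(-8)^3 + 5*(-8)^2 - 6*(-8)^1 - 5 = (-2048) + (320) + (48) + (-5) = -1685; answer -1685
Part 2: B1 = -1685; r = -7; cross terms: (-40*-24 - -35*-8)=680, (-35*-30 - 8*-24)=1242, (8*13 - 28*-30)=944, (28*18 - -6*13)=582, (-6*3 - -7*18)=108, (-7*-8 - -40*3)=176; twice the area = |3732| = 3732; area = 1866; boundary points = 1 + 1 + 1 + 1 + 1 + 11 = 16; strictly interior points = area - boundary/2 + 1 = 1859; answer 1859
Part 3: B2 = 1859; w = -8; remainder = value at the root: -8*(-8)^3 - 4*(-8)^2 + 3*(-8)^1 + 1 = (4096) + (-256) + (-24) + (1) = 3817; answer 3817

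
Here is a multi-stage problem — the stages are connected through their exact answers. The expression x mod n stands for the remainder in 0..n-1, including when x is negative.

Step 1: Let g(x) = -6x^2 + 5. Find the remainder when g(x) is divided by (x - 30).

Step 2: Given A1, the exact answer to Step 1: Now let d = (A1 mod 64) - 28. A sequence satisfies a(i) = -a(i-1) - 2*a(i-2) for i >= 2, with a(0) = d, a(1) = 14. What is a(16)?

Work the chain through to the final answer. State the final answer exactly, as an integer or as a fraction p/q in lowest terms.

Step 1: remainder = value at the root: -6*(30)^2 + 5 = (-5400) + (5) = -5395; answer -5395
Step 2: A1 = -5395; d = 17; a(2) = -1*(14) - 2*(17) = -48; iterating: a(2)=-48, a(3)=20, a(4)=76, a(5)=-116, a(6)=-36, a(7)=268, a(8)=-196, a(9)=-340, a(10)=732, a(11)=-52, a(12)=-1412, a(13)=1516, a(14)=1308, a(15)=-4340, a(16)=1724; answer 1724

1724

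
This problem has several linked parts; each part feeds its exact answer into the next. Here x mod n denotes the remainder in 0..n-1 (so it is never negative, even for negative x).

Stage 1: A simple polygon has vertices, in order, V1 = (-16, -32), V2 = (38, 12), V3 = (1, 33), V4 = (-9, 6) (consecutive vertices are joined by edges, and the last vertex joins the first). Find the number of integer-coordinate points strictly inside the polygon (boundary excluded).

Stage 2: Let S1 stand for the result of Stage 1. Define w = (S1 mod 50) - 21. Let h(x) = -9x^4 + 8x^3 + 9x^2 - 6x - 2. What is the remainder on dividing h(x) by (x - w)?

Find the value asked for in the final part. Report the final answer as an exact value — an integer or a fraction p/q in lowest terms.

Stage 1: cross terms: (-16*12 - 38*-32)=1024, (38*33 - 1*12)=1242, (1*6 - -9*33)=303, (-9*-32 - -16*6)=384; twice the area = |2953| = 2953; area = 2953/2; boundary points = 2 + 1 + 1 + 1 = 5; strictly interior points = area - boundary/2 + 1 = 1475; answer 1475
Stage 2: S1 = 1475; w = 4; remainder = value at the root: -9*(4)^4 + 8*(4)^3 + 9*(4)^2 - 6*(4)^1 - 2 = (-2304) + (512) + (144) + (-24) + (-2) = -1674; answer -1674

-1674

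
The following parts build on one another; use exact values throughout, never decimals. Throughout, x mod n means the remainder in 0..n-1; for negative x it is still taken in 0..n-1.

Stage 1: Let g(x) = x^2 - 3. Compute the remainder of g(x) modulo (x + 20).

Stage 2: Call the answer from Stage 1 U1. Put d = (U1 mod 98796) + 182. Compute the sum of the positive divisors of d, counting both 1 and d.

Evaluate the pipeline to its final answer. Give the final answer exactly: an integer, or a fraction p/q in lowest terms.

776

Stage 1: remainder = value at the root: 1*(-20)^2 - 3 = (400) + (-3) = 397; answer 397
Stage 2: U1 = 397; d = 579; 579 = 3 * 193; sigma = (1 + 3) * (1 + 193) = 4 * 194 = 776; answer 776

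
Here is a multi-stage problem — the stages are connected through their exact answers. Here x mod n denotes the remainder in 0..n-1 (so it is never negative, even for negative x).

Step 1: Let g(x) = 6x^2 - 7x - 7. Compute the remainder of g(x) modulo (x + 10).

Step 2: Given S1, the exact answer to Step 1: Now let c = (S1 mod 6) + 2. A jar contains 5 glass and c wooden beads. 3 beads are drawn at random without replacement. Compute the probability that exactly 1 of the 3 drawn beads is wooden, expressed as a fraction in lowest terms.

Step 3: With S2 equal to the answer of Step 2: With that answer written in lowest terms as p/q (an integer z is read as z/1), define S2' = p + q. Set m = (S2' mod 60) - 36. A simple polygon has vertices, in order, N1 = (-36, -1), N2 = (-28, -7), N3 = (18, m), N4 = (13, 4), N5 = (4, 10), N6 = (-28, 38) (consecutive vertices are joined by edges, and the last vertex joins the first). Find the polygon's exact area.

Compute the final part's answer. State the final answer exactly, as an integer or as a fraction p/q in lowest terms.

Step 1: remainder = value at the root: 6*(-10)^2 - 7*(-10)^1 - 7 = (600) + (70) + (-7) = 663; answer 663
Step 2: S1 = 663; c = 5; total draws C(10,3) = 120; favorable C(5,1)*C(5,2) = 50; P = 5/12; answer 5/12
Step 3: S2 = 5/12; threaded value p + q = 17; m = -19; cross terms: (-36*-7 - -28*-1)=224, (-28*-19 - 18*-7)=658, (18*4 - 13*-19)=319, (13*10 - 4*4)=114, (4*38 - -28*10)=432, (-28*-1 - -36*38)=1396; twice the area = |3143| = 3143; area = 3143/2; answer 3143/2

3143/2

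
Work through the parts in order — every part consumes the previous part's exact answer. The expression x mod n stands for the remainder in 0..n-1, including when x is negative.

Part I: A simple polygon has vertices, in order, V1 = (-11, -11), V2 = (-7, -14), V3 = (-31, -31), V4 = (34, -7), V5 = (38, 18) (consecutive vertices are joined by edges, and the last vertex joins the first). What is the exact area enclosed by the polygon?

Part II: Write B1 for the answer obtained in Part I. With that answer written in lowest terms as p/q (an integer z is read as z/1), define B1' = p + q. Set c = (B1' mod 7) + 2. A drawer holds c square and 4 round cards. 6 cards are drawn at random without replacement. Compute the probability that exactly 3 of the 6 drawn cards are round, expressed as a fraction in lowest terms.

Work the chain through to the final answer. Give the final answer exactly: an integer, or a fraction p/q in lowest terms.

Part I: cross terms: (-11*-14 - -7*-11)=77, (-7*-31 - -31*-14)=-217, (-31*-7 - 34*-31)=1271, (34*18 - 38*-7)=878, (38*-11 - -11*18)=-220; twice the area = |1789| = 1789; area = 1789/2; answer 1789/2
Part II: B1 = 1789/2; threaded value p + q = 1791; c = 8; total draws C(12,6) = 924; favorable C(4,3)*C(8,3) = 224; P = 8/33; answer 8/33

8/33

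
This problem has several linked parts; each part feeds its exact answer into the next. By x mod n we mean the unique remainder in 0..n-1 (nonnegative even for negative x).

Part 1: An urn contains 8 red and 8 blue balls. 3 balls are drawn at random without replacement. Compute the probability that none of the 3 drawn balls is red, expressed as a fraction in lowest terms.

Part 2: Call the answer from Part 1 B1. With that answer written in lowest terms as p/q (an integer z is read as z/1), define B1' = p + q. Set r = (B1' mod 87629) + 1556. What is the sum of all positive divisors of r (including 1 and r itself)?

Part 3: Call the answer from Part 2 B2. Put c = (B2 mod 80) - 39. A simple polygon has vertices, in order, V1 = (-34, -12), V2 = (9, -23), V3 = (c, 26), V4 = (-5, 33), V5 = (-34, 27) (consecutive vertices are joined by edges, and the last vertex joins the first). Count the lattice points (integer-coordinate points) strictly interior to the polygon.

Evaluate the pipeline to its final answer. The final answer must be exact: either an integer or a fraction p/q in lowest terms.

Part 1: total draws C(16,3) = 560; favorable C(8,3) = 56; P = 1/10; answer 1/10
Part 2: B1 = 1/10; threaded value p + q = 11; r = 1567; 1567 is prime, so its only divisors are 1 and 1567; sigma = 1 + 1567 = 1568; answer 1568
Part 3: B2 = 1568; c = 9; cross terms: (-34*-23 - 9*-12)=890, (9*26 - 9*-23)=441, (9*33 - -5*26)=427, (-5*27 - -34*33)=987, (-34*-12 - -34*27)=1326; twice the area = |4071| = 4071; area = 4071/2; boundary points = 1 + 49 + 7 + 1 + 39 = 97; strictly interior points = area - boundary/2 + 1 = 1988; answer 1988

1988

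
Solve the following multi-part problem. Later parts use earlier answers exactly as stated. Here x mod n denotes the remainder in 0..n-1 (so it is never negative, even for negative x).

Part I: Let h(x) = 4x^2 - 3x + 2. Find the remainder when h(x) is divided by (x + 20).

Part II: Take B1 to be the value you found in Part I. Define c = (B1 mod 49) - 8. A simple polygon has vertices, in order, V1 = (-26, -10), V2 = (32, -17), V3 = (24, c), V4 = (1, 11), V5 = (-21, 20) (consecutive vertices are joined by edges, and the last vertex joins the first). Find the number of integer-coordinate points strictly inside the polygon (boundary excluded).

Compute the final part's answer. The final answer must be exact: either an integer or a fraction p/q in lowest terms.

Part I: remainder = value at the root: 4*(-20)^2 - 3*(-20)^1 + 2 = (1600) + (60) + (2) = 1662; answer 1662
Part II: B1 = 1662; c = 37; cross terms: (-26*-17 - 32*-10)=762, (32*37 - 24*-17)=1592, (24*11 - 1*37)=227, (1*20 - -21*11)=251, (-21*-10 - -26*20)=730; twice the area = |3562| = 3562; area = 1781; boundary points = 1 + 2 + 1 + 1 + 5 = 10; strictly interior points = area - boundary/2 + 1 = 1777; answer 1777

1777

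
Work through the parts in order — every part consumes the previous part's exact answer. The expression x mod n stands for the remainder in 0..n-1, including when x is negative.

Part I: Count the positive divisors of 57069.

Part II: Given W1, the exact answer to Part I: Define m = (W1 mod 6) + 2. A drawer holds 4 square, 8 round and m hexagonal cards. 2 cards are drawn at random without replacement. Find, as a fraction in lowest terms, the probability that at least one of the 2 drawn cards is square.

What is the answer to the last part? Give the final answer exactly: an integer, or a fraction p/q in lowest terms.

Part I: 57069 = 3^2 * 17 * 373; number of divisors = (2+1) * (1+1) * (1+1) = 12; answer 12
Part II: W1 = 12; m = 2; total draws C(14,2) = 91; complement C(10,2) = 45; favorable 91 - 45 = 46; P = 46/91; answer 46/91

46/91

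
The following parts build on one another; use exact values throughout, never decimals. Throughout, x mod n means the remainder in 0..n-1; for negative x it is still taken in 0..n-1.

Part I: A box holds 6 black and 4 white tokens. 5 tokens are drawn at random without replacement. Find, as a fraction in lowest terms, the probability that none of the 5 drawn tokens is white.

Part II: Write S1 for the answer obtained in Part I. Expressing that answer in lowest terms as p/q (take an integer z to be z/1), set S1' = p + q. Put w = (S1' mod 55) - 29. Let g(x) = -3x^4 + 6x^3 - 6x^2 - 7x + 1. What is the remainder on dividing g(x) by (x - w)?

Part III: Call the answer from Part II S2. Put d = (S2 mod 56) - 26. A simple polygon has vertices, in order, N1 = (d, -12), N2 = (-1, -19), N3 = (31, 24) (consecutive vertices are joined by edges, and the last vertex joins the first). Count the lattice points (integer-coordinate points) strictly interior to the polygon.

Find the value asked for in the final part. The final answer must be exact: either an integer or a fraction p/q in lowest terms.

Part I: total draws C(10,5) = 252; favorable C(6,5) = 6; P = 1/42; answer 1/42
Part II: S1 = 1/42; threaded value p + q = 43; w = 14; remainder = value at the root: -3*(14)^4 + 6*(14)^3 - 6*(14)^2 - 7*(14)^1 + 1 = (-115248) + (16464) + (-1176) + (-98) + (1) = -100057; answer -100057
Part III: S2 = -100057; d = -11; cross terms: (-11*-19 - -1*-12)=197, (-1*24 - 31*-19)=565, (31*-12 - -11*24)=-108; twice the area = |654| = 654; area = 327; boundary points = 1 + 1 + 6 = 8; strictly interior points = area - boundary/2 + 1 = 324; answer 324

324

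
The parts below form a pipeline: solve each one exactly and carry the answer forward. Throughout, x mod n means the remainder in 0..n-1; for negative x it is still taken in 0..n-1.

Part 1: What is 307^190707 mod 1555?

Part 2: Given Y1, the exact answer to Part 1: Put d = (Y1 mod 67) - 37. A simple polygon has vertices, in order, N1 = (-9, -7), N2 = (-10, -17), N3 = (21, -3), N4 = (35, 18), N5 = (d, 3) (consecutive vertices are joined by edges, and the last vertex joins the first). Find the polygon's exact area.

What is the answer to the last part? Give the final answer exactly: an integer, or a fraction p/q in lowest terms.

Part 1: squarings mod 1555: 307^1=307, 307^2=949, 307^4=256, 307^8=226, 307^16=1316, 307^32=1141, 307^64=346, 307^128=1536, 307^256=361, 307^512=1256, 307^1024=766, 307^2048=521, 307^4096=871, 307^8192=1356, 307^16384=726, 307^32768=1486, 307^65536=96, 307^131072=1441; 307^190707 = 307^1 * 307^2 * 307^16 * 307^32 * 307^64 * 307^128 * 307^2048 * 307^8192 * 307^16384 * 307^32768 * 307^131072 = 148 (mod 1555); answer 148
Part 2: Y1 = 148; d = -23; cross terms: (-9*-17 - -10*-7)=83, (-10*-3 - 21*-17)=387, (21*18 - 35*-3)=483, (35*3 - -23*18)=519, (-23*-7 - -9*3)=188; twice the area = |1660| = 1660; area = 830; answer 830

830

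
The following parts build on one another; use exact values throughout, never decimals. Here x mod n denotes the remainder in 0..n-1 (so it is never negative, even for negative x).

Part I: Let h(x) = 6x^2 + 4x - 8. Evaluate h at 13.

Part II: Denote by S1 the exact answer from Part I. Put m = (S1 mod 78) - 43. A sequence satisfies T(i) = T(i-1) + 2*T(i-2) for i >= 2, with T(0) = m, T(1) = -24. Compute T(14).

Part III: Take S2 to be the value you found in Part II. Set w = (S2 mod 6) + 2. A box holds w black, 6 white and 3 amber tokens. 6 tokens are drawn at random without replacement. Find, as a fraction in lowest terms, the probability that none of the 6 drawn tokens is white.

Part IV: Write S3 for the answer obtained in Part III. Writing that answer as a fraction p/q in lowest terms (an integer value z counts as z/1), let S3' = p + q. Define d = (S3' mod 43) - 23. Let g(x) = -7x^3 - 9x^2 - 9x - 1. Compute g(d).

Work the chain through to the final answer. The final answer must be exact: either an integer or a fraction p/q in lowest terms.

Part I: 6*(13)^2 + 4*(13)^1 - 8 = (1014) + (52) + (-8) = 1058; answer 1058
Part II: S1 = 1058; m = 1; T(2) = 1*(-24) + 2*(1) = -22; iterating: T(2)=-22, T(3)=-70, T(4)=-114, T(5)=-254, T(6)=-482, T(7)=-990, T(8)=-1954, T(9)=-3934, T(10)=-7842, T(11)=-15710, T(12)=-31394, T(13)=-62814, T(14)=-125602; answer -125602
Part III: S2 = -125602; w = 4; total draws C(13,6) = 1716; favorable C(7,6) = 7; P = 7/1716; answer 7/1716
Part IV: S3 = 7/1716; threaded value p + q = 1723; d = -20; -7*(-20)^3 - 9*(-20)^2 - 9*(-20)^1 - 1 = (56000) + (-3600) + (180) + (-1) = 52579; answer 52579

52579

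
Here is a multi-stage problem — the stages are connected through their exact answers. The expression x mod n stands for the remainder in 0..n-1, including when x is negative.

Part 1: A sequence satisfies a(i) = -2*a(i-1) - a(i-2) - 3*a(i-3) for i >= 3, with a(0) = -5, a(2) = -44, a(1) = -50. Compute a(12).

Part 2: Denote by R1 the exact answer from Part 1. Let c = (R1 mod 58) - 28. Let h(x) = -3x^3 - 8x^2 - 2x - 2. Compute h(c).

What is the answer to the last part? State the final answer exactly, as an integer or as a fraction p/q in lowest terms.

5263

Part 1: a(3) = -2*(-44) - 1*(-50) - 3*(-5) = 153; iterating: a(3)=153, a(4)=-112, a(5)=203, a(6)=-753, a(7)=1639, a(8)=-3134, a(9)=6888, a(10)=-15559, a(11)=33632, a(12)=-72369; answer -72369
Part 2: R1 = -72369; c = -13; -3*(-13)^3 - 8*(-13)^2 - 2*(-13)^1 - 2 = (6591) + (-1352) + (26) + (-2) = 5263; answer 5263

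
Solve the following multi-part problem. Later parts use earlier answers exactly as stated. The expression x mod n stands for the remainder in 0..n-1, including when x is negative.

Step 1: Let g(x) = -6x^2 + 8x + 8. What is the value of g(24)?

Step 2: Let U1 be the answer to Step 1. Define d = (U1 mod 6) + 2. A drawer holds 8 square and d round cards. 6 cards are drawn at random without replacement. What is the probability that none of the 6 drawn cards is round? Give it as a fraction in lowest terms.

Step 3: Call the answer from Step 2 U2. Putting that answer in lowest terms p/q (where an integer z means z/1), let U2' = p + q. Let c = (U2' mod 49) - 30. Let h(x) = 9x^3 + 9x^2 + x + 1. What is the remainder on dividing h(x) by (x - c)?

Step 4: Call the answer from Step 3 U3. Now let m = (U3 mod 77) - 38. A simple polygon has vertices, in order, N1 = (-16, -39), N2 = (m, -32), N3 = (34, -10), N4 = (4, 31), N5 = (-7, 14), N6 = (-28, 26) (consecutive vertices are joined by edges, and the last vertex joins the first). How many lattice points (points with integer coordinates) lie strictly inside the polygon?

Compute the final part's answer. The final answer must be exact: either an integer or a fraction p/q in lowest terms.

Step 1: -6*(24)^2 + 8*(24)^1 + 8 = (-3456) + (192) + (8) = -3256; answer -3256
Step 2: U1 = -3256; d = 4; total draws C(12,6) = 924; favorable C(8,6) = 28; P = 1/33; answer 1/33
Step 3: U2 = 1/33; threaded value p + q = 34; c = 4; remainder = value at the root: 9*(4)^3 + 9*(4)^2 + 1*(4)^1 + 1 = (576) + (144) + (4) + (1) = 725; answer 725
Step 4: U3 = 725; m = -6; cross terms: (-16*-32 - -6*-39)=278, (-6*-10 - 34*-32)=1148, (34*31 - 4*-10)=1094, (4*14 - -7*31)=273, (-7*26 - -28*14)=210, (-28*-39 - -16*26)=1508; twice the area = |4511| = 4511; area = 4511/2; boundary points = 1 + 2 + 1 + 1 + 3 + 1 = 9; strictly interior points = area - boundary/2 + 1 = 2252; answer 2252

2252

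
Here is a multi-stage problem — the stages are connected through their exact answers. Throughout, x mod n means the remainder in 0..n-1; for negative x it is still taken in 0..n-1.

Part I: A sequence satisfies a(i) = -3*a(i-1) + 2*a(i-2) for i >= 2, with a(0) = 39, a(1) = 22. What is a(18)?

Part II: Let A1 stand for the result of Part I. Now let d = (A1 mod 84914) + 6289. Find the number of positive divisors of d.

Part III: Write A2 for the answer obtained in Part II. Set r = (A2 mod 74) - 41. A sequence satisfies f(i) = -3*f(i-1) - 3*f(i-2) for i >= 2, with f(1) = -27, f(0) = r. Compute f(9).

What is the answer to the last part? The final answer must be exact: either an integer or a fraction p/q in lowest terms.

Part I: a(2) = -3*(22) + 2*(39) = 12; iterating: a(2)=12, a(3)=8, a(4)=0, a(5)=16, a(6)=-48, a(7)=176, a(8)=-624, a(9)=2224, a(10)=-7920, a(11)=28208, a(12)=-100464, a(13)=357808, a(14)=-1274352, a(15)=4538672, a(16)=-16164720, a(17)=57571504, a(18)=-205043952; answer -205043952
Part II: A1 = -205043952; d = 29647; 29647 = 23 * 1289; number of divisors = (1+1) * (1+1) = 4; answer 4
Part III: A2 = 4; r = -37; f(2) = -3*(-27) - 3*(-37) = 192; iterating: f(2)=192, f(3)=-495, f(4)=909, f(5)=-1242, f(6)=999, f(7)=729, f(8)=-5184, f(9)=13365; answer 13365

13365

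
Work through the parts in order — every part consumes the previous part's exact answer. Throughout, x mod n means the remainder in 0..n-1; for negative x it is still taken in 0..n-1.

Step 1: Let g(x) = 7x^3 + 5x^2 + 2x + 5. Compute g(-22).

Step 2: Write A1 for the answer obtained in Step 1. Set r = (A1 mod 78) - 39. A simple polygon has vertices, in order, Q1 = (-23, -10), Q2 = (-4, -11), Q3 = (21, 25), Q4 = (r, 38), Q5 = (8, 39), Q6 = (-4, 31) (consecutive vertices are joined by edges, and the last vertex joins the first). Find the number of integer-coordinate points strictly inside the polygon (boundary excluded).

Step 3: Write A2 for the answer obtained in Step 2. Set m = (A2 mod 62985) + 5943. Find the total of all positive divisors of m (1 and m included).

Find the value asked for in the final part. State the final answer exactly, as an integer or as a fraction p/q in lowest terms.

7344

Step 1: 7*(-22)^3 + 5*(-22)^2 + 2*(-22)^1 + 5 = (-74536) + (2420) + (-44) + (5) = -72155; answer -72155
Step 2: A1 = -72155; r = 34; cross terms: (-23*-11 - -4*-10)=213, (-4*25 - 21*-11)=131, (21*38 - 34*25)=-52, (34*39 - 8*38)=1022, (8*31 - -4*39)=404, (-4*-10 - -23*31)=753; twice the area = |2471| = 2471; area = 2471/2; boundary points = 1 + 1 + 13 + 1 + 4 + 1 = 21; strictly interior points = area - boundary/2 + 1 = 1226; answer 1226
Step 3: A2 = 1226; m = 7169; 7169 = 67 * 107; sigma = (1 + 67) * (1 + 107) = 68 * 108 = 7344; answer 7344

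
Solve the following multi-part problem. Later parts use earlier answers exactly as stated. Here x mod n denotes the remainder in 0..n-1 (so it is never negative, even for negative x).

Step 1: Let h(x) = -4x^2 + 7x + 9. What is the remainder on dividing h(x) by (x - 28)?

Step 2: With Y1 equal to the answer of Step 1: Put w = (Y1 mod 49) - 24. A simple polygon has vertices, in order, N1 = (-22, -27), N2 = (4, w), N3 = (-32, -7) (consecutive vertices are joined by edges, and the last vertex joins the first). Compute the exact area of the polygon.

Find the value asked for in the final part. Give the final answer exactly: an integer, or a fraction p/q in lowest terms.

Step 1: remainder = value at the root: -4*(28)^2 + 7*(28)^1 + 9 = (-3136) + (196) + (9) = -2931; answer -2931
Step 2: Y1 = -2931; w = -15; cross terms: (-22*-15 - 4*-27)=438, (4*-7 - -32*-15)=-508, (-32*-27 - -22*-7)=710; twice the area = |640| = 640; area = 320; answer 320

320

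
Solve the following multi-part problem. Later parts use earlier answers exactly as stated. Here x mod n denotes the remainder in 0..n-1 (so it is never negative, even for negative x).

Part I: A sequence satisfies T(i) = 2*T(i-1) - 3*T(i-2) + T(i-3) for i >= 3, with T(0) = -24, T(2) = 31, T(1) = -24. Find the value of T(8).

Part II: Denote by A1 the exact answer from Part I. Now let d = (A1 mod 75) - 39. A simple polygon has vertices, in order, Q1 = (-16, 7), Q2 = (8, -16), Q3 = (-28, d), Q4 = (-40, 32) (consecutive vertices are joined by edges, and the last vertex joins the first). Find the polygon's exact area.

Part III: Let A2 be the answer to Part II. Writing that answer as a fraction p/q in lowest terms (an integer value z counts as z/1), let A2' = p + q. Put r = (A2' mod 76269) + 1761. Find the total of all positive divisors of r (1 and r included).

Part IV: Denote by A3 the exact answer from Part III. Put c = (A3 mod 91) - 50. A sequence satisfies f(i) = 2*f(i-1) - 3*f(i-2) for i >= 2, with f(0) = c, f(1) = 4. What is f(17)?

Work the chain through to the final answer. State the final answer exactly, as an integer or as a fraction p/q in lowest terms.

Part I: T(3) = 2*(31) - 3*(-24) + 1*(-24) = 110; iterating: T(3)=110, T(4)=103, T(5)=-93, T(6)=-385, T(7)=-388, T(8)=286; answer 286
Part II: A1 = 286; d = 22; cross terms: (-16*-16 - 8*7)=200, (8*22 - -28*-16)=-272, (-28*32 - -40*22)=-16, (-40*7 - -16*32)=232; twice the area = |144| = 144; area = 72; answer 72
Part III: A2 = 72; threaded value p + q = 73; r = 1834; 1834 = 2 * 7 * 131; sigma = (1 + 2) * (1 + 7) * (1 + 131) = 3 * 8 * 132 = 3168; answer 3168
Part IV: A3 = 3168; c = 24; f(2) = 2*(4) - 3*(24) = -64; iterating: f(2)=-64, f(3)=-140, f(4)=-88, f(5)=244, f(6)=752, f(7)=772, f(8)=-712, f(9)=-3740, f(10)=-5344, f(11)=532, f(12)=17096, f(13)=32596, f(14)=13904, f(15)=-69980, f(16)=-181672, f(17)=-153404; answer -153404

-153404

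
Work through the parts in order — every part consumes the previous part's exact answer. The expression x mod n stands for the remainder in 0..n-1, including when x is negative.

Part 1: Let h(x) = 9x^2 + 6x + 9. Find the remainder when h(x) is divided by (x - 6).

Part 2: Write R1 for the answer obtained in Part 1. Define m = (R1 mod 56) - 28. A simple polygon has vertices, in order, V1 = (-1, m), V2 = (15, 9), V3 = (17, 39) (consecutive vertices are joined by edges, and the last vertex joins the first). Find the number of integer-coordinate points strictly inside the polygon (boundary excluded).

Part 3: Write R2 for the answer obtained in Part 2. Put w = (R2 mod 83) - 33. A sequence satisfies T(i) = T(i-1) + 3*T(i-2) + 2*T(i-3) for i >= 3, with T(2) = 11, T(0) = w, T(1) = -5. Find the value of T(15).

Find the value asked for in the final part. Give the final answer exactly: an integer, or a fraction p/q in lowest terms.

2793952

Part 1: remainder = value at the root: 9*(6)^2 + 6*(6)^1 + 9 = (324) + (36) + (9) = 369; answer 369
Part 2: R1 = 369; m = 5; cross terms: (-1*9 - 15*5)=-84, (15*39 - 17*9)=432, (17*5 - -1*39)=124; twice the area = |472| = 472; area = 236; boundary points = 4 + 2 + 2 = 8; strictly interior points = area - boundary/2 + 1 = 233; answer 233
Part 3: R2 = 233; w = 34; T(3) = 1*(11) + 3*(-5) + 2*(34) = 64; iterating: T(3)=64, T(4)=87, T(5)=301, T(6)=690, T(7)=1767, T(8)=4439, T(9)=11120, T(10)=27971, T(11)=70209, T(12)=176362, T(13)=442931, T(14)=1112435, T(15)=2793952; answer 2793952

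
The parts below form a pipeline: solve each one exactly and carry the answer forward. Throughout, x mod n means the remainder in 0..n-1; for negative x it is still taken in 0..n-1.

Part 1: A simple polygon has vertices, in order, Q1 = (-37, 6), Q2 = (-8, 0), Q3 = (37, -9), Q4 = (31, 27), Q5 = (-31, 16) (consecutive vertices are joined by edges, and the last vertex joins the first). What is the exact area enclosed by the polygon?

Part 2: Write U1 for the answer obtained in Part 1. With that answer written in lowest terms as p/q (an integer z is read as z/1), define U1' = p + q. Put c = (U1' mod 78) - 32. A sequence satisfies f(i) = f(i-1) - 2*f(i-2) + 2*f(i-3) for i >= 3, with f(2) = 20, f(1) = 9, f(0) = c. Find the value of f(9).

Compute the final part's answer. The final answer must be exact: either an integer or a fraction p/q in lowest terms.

174

Part 1: cross terms: (-37*0 - -8*6)=48, (-8*-9 - 37*0)=72, (37*27 - 31*-9)=1278, (31*16 - -31*27)=1333, (-31*6 - -37*16)=406; twice the area = |3137| = 3137; area = 3137/2; answer 3137/2
Part 2: U1 = 3137/2; threaded value p + q = 3139; c = -13; f(3) = 1*(20) - 2*(9) + 2*(-13) = -24; iterating: f(3)=-24, f(4)=-46, f(5)=42, f(6)=86, f(7)=-90, f(8)=-178, f(9)=174; answer 174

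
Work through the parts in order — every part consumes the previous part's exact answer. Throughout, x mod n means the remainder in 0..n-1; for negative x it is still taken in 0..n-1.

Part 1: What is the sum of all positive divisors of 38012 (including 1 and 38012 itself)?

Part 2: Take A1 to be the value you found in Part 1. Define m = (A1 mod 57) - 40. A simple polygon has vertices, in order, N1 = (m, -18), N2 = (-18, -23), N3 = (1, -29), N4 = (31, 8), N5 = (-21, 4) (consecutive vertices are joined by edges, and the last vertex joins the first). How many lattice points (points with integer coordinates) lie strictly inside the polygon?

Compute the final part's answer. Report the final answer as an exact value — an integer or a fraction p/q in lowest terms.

Part 1: 38012 = 2^2 * 13 * 17 * 43; sigma = (1 + 2 + 4) * (1 + 13) * (1 + 17) * (1 + 43) = 7 * 14 * 18 * 44 = 77616; answer 77616
Part 2: A1 = 77616; m = -1; cross terms: (-1*-23 - -18*-18)=-301, (-18*-29 - 1*-23)=545, (1*8 - 31*-29)=907, (31*4 - -21*8)=292, (-21*-18 - -1*4)=382; twice the area = |1825| = 1825; area = 1825/2; boundary points = 1 + 1 + 1 + 4 + 2 = 9; strictly interior points = area - boundary/2 + 1 = 909; answer 909

909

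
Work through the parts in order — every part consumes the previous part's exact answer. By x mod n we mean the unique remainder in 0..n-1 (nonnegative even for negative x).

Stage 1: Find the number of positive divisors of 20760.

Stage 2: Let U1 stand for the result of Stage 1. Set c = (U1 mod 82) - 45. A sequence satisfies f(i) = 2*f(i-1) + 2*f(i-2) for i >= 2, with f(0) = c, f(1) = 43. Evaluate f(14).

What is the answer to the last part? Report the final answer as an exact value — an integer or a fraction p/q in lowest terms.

12476160

Stage 1: 20760 = 2^3 * 3 * 5 * 173; number of divisors = (3+1) * (1+1) * (1+1) * (1+1) = 32; answer 32
Stage 2: U1 = 32; c = -13; f(2) = 2*(43) + 2*(-13) = 60; iterating: f(2)=60, f(3)=206, f(4)=532, f(5)=1476, f(6)=4016, f(7)=10984, f(8)=30000, f(9)=81968, f(10)=223936, f(11)=611808, f(12)=1671488, f(13)=4566592, f(14)=12476160; answer 12476160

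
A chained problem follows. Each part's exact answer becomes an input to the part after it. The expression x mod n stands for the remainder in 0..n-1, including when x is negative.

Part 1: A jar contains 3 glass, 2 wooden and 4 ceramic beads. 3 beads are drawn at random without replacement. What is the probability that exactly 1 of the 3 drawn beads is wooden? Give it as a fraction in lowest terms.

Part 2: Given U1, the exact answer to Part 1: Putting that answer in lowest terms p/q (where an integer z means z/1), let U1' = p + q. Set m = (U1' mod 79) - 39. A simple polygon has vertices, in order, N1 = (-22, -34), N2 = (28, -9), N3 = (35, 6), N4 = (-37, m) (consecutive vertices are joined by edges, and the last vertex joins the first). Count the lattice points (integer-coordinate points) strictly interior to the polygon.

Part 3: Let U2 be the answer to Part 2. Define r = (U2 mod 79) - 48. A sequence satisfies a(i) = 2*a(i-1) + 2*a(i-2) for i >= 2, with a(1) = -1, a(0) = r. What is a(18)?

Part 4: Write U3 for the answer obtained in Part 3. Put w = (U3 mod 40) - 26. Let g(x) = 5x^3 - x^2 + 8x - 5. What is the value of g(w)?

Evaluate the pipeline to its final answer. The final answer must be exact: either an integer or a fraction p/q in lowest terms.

Part 1: total draws C(9,3) = 84; favorable C(2,1)*C(7,2) = 42; P = 1/2; answer 1/2
Part 2: U1 = 1/2; threaded value p + q = 3; m = -36; cross terms: (-22*-9 - 28*-34)=1150, (28*6 - 35*-9)=483, (35*-36 - -37*6)=-1038, (-37*-34 - -22*-36)=466; twice the area = |1061| = 1061; area = 1061/2; boundary points = 25 + 1 + 6 + 1 = 33; strictly interior points = area - boundary/2 + 1 = 515; answer 515
Part 3: U2 = 515; r = -7; a(2) = 2*(-1) + 2*(-7) = -16; iterating: a(2)=-16, a(3)=-34, a(4)=-100, a(5)=-268, a(6)=-736, a(7)=-2008, a(8)=-5488, a(9)=-14992, a(10)=-40960, a(11)=-111904, a(12)=-305728, a(13)=-835264, a(14)=-2281984, a(15)=-6234496, a(16)=-17032960, a(17)=-46534912, a(18)=-127135744; answer -127135744
Part 4: U3 = -127135744; w = -10; 5*(-10)^3 - 1*(-10)^2 + 8*(-10)^1 - 5 = (-5000) + (-100) + (-80) + (-5) = -5185; answer -5185

-5185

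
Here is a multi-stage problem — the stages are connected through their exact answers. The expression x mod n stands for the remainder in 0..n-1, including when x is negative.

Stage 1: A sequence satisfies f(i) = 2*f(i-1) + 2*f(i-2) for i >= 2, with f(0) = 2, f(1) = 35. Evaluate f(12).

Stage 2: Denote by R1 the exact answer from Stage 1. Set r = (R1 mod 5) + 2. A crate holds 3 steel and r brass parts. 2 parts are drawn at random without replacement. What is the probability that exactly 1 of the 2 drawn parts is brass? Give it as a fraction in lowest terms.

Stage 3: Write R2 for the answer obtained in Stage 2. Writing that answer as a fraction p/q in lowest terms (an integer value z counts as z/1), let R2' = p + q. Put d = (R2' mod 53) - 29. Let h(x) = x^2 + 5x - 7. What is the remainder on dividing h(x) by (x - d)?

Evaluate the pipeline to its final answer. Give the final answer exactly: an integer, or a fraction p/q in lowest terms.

Stage 1: f(2) = 2*(35) + 2*(2) = 74; iterating: f(2)=74, f(3)=218, f(4)=584, f(5)=1604, f(6)=4376, f(7)=11960, f(8)=32672, f(9)=89264, f(10)=243872, f(11)=666272, f(12)=1820288; answer 1820288
Stage 2: R1 = 1820288; r = 5; total draws C(8,2) = 28; favorable C(5,1)*C(3,1) = 15; P = 15/28; answer 15/28
Stage 3: R2 = 15/28; threaded value p + q = 43; d = 14; remainder = value at the root: 1*(14)^2 + 5*(14)^1 - 7 = (196) + (70) + (-7) = 259; answer 259

259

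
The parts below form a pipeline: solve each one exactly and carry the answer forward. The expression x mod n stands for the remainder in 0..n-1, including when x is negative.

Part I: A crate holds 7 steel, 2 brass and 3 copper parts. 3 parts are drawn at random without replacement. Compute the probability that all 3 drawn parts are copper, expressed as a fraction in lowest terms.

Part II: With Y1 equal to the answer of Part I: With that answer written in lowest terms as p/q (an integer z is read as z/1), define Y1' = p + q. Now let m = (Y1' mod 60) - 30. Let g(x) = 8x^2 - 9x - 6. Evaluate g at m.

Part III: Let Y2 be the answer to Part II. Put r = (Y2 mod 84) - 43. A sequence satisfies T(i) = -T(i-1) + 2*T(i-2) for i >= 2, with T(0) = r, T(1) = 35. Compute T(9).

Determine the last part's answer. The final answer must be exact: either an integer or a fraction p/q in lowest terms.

Part I: total draws C(12,3) = 220; favorable C(3,3) = 1; P = 1/220; answer 1/220
Part II: Y1 = 1/220; threaded value p + q = 221; m = 11; 8*(11)^2 - 9*(11)^1 - 6 = (968) + (-99) + (-6) = 863; answer 863
Part III: Y2 = 863; r = -20; T(2) = -1*(35) + 2*(-20) = -75; iterating: T(2)=-75, T(3)=145, T(4)=-295, T(5)=585, T(6)=-1175, T(7)=2345, T(8)=-4695, T(9)=9385; answer 9385

9385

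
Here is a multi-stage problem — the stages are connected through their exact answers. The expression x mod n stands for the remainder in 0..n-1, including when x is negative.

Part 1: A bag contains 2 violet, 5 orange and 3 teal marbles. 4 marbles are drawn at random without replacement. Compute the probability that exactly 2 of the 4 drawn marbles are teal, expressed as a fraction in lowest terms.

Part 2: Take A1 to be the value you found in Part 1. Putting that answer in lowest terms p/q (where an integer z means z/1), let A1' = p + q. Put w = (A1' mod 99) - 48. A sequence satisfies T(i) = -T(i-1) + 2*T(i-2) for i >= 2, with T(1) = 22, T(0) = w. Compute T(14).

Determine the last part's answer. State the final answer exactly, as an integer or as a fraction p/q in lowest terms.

-311312

Part 1: total draws C(10,4) = 210; favorable C(3,2)*C(7,2) = 63; P = 3/10; answer 3/10
Part 2: A1 = 3/10; threaded value p + q = 13; w = -35; T(2) = -1*(22) + 2*(-35) = -92; iterating: T(2)=-92, T(3)=136, T(4)=-320, T(5)=592, T(6)=-1232, T(7)=2416, T(8)=-4880, T(9)=9712, T(10)=-19472, T(11)=38896, T(12)=-77840, T(13)=155632, T(14)=-311312; answer -311312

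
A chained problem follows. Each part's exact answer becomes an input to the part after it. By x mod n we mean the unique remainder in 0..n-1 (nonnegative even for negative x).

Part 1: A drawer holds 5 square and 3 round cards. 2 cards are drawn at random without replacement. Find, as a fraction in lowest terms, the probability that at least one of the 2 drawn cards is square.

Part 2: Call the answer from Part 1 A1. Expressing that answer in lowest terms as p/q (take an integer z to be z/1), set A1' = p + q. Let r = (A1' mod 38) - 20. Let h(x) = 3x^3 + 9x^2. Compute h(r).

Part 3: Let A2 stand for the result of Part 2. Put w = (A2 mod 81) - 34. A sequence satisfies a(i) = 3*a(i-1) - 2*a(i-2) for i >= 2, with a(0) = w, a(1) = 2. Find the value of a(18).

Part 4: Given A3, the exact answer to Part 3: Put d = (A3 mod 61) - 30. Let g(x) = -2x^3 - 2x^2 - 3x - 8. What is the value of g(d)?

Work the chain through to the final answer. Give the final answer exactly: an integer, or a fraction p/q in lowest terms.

-25469

Part 1: total draws C(8,2) = 28; complement C(3,2) = 3; favorable 28 - 3 = 25; P = 25/28; answer 25/28
Part 2: A1 = 25/28; threaded value p + q = 53; r = -5; 3*(-5)^3 + 9*(-5)^2 = (-375) + (225) = -150; answer -150
Part 3: A2 = -150; w = -22; a(2) = 3*(2) - 2*(-22) = 50; iterating: a(2)=50, a(3)=146, a(4)=338, a(5)=722, a(6)=1490, a(7)=3026, a(8)=6098, a(9)=12242, a(10)=24530, a(11)=49106, a(12)=98258, a(13)=196562, a(14)=393170, a(15)=786386, a(16)=1572818, a(17)=3145682, a(18)=6291410; answer 6291410
Part 4: A3 = 6291410; d = 23; -2*(23)^3 - 2*(23)^2 - 3*(23)^1 - 8 = (-24334) + (-1058) + (-69) + (-8) = -25469; answer -25469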